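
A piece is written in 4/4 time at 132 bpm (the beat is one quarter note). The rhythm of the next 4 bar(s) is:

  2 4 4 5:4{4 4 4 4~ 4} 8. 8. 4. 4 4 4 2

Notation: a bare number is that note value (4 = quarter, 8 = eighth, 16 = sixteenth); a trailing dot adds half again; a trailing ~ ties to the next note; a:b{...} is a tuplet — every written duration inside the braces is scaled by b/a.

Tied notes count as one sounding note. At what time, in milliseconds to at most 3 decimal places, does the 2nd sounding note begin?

note 2 onset = 2b = 909.091ms

1. 0.0ms @ 0 + 909.091ms (2)
2. 909.091ms @ 2 + 454.545ms (1)
3. 1363.636ms @ 3 + 454.545ms (1)
4. 1818.182ms @ 4 + 363.636ms (4/5)
5. 2181.818ms @ 24/5 + 363.636ms (4/5)
6. 2545.455ms @ 28/5 + 363.636ms (4/5)
7. 2909.091ms @ 32/5 + 727.273ms (8/5)
8. 3636.364ms @ 8 + 340.909ms (3/4)
9. 3977.273ms @ 35/4 + 340.909ms (3/4)
10. 4318.182ms @ 19/2 + 681.818ms (3/2)
11. 5000.0ms @ 11 + 454.545ms (1)
12. 5454.545ms @ 12 + 454.545ms (1)
13. 5909.091ms @ 13 + 454.545ms (1)
14. 6363.636ms @ 14 + 909.091ms (2)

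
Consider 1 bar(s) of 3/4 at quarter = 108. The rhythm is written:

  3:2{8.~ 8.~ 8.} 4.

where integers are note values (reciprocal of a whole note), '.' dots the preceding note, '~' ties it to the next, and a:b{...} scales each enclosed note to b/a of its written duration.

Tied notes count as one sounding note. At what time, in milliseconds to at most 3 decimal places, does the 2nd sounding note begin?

1. 0.0ms @ 0 + 833.333ms (3/2)
2. 833.333ms @ 3/2 + 833.333ms (3/2)

note 2 onset = 3/2b = 833.333ms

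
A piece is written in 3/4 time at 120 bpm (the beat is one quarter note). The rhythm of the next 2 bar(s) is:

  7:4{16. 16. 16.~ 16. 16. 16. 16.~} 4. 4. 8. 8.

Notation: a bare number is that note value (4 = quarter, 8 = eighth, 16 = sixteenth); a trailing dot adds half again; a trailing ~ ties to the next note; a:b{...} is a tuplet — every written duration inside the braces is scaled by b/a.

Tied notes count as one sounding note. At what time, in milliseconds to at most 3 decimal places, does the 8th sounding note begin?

note 8 onset = 9/2b = 2250.0ms

1. 0.0ms @ 0 + 107.143ms (3/14)
2. 107.143ms @ 3/14 + 107.143ms (3/14)
3. 214.286ms @ 3/7 + 214.286ms (3/7)
4. 428.571ms @ 6/7 + 107.143ms (3/14)
5. 535.714ms @ 15/14 + 107.143ms (3/14)
6. 642.857ms @ 9/7 + 857.143ms (12/7)
7. 1500.0ms @ 3 + 750.0ms (3/2)
8. 2250.0ms @ 9/2 + 375.0ms (3/4)
9. 2625.0ms @ 21/4 + 375.0ms (3/4)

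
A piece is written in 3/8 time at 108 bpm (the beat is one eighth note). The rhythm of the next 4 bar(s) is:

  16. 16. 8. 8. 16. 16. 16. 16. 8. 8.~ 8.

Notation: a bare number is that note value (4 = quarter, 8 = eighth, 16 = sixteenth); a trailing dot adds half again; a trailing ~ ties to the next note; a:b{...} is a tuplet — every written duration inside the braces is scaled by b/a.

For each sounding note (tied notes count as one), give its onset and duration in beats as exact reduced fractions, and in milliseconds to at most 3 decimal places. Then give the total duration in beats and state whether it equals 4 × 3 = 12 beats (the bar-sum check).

1) 0.0ms=0b +416.667ms=3/4b
2) 416.667ms=3/4b +416.667ms=3/4b
3) 833.333ms=3/2b +833.333ms=3/2b
4) 1666.667ms=3b +833.333ms=3/2b
5) 2500.0ms=9/2b +416.667ms=3/4b
6) 2916.667ms=21/4b +416.667ms=3/4b
7) 3333.333ms=6b +416.667ms=3/4b
8) 3750.0ms=27/4b +416.667ms=3/4b
9) 4166.667ms=15/2b +833.333ms=3/2b
10) 5000.0ms=9b +1666.667ms=3b
Σ=12b of 12 (108bpm 3/8) — PASS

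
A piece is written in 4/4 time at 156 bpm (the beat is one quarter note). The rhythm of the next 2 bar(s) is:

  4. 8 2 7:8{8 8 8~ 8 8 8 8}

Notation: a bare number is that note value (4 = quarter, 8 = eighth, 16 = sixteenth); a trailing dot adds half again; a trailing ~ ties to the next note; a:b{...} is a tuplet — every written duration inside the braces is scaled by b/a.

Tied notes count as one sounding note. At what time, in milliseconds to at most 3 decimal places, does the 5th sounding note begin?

note 5 onset = 32/7b = 1758.242ms

1. 0.0ms @ 0 + 576.923ms (3/2)
2. 576.923ms @ 3/2 + 192.308ms (1/2)
3. 769.231ms @ 2 + 769.231ms (2)
4. 1538.462ms @ 4 + 219.78ms (4/7)
5. 1758.242ms @ 32/7 + 219.78ms (4/7)
6. 1978.022ms @ 36/7 + 439.56ms (8/7)
7. 2417.582ms @ 44/7 + 219.78ms (4/7)
8. 2637.363ms @ 48/7 + 219.78ms (4/7)
9. 2857.143ms @ 52/7 + 219.78ms (4/7)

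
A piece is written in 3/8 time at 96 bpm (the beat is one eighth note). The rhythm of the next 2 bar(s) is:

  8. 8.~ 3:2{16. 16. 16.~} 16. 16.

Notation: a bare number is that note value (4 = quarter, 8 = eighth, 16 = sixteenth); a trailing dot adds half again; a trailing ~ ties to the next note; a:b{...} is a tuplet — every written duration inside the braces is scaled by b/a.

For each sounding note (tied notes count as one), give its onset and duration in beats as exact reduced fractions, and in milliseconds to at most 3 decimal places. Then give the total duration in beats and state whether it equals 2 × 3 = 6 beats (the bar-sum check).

1) 0.0ms=0b +937.5ms=3/2b
2) 937.5ms=3/2b +1250.0ms=2b
3) 2187.5ms=7/2b +312.5ms=1/2b
4) 2500.0ms=4b +781.25ms=5/4b
5) 3281.25ms=21/4b +468.75ms=3/4b
Σ=6b of 6 (96bpm 3/8) — PASS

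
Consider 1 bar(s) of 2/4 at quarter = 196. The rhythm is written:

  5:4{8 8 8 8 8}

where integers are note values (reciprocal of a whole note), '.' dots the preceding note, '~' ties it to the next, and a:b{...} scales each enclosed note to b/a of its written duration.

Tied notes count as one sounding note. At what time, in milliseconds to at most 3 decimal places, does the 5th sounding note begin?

1. 0.0ms @ 0 + 122.449ms (2/5)
2. 122.449ms @ 2/5 + 122.449ms (2/5)
3. 244.898ms @ 4/5 + 122.449ms (2/5)
4. 367.347ms @ 6/5 + 122.449ms (2/5)
5. 489.796ms @ 8/5 + 122.449ms (2/5)

note 5 onset = 8/5b = 489.796ms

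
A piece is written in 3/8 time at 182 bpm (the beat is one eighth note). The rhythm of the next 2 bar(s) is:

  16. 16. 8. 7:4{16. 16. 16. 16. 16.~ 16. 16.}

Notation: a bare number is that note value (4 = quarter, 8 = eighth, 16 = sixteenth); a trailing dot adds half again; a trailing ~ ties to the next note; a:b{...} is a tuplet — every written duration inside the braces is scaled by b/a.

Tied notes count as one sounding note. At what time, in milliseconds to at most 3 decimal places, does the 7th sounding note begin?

note 7 onset = 30/7b = 1412.873ms

1. 0.0ms @ 0 + 247.253ms (3/4)
2. 247.253ms @ 3/4 + 247.253ms (3/4)
3. 494.505ms @ 3/2 + 494.505ms (3/2)
4. 989.011ms @ 3 + 141.287ms (3/7)
5. 1130.298ms @ 24/7 + 141.287ms (3/7)
6. 1271.586ms @ 27/7 + 141.287ms (3/7)
7. 1412.873ms @ 30/7 + 141.287ms (3/7)
8. 1554.16ms @ 33/7 + 282.575ms (6/7)
9. 1836.735ms @ 39/7 + 141.287ms (3/7)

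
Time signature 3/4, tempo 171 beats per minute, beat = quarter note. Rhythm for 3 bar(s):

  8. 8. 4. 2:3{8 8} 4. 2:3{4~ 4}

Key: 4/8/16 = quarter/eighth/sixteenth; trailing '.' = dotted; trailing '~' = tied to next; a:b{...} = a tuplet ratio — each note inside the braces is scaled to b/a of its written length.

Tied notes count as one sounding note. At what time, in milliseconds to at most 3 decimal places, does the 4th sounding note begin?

1. 0.0ms @ 0 + 263.158ms (3/4)
2. 263.158ms @ 3/4 + 263.158ms (3/4)
3. 526.316ms @ 3/2 + 526.316ms (3/2)
4. 1052.632ms @ 3 + 263.158ms (3/4)
5. 1315.789ms @ 15/4 + 263.158ms (3/4)
6. 1578.947ms @ 9/2 + 526.316ms (3/2)
7. 2105.263ms @ 6 + 1052.632ms (3)

note 4 onset = 3b = 1052.632ms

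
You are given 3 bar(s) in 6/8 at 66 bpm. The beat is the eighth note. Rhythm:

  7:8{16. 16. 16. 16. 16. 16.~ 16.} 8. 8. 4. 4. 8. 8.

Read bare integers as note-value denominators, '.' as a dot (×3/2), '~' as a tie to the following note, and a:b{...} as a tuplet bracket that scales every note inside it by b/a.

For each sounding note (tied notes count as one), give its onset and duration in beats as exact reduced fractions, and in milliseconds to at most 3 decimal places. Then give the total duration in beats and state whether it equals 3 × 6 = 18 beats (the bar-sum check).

1) 0.0ms=0b +779.221ms=6/7b
2) 779.221ms=6/7b +779.221ms=6/7b
3) 1558.442ms=12/7b +779.221ms=6/7b
4) 2337.662ms=18/7b +779.221ms=6/7b
5) 3116.883ms=24/7b +779.221ms=6/7b
6) 3896.104ms=30/7b +1558.442ms=12/7b
7) 5454.545ms=6b +1363.636ms=3/2b
8) 6818.182ms=15/2b +1363.636ms=3/2b
9) 8181.818ms=9b +2727.273ms=3b
10) 10909.091ms=12b +2727.273ms=3b
11) 13636.364ms=15b +1363.636ms=3/2b
12) 15000.0ms=33/2b +1363.636ms=3/2b
Σ=18b of 18 (66bpm 6/8) — PASS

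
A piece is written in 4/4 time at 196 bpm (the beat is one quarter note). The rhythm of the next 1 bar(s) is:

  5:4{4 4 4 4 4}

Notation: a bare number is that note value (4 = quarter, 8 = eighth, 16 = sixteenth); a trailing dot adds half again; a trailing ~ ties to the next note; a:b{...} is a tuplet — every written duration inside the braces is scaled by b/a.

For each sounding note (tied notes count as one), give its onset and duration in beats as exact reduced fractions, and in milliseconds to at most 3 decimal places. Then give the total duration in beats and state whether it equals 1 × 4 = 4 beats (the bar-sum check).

1) 0.0ms=0b +244.898ms=4/5b
2) 244.898ms=4/5b +244.898ms=4/5b
3) 489.796ms=8/5b +244.898ms=4/5b
4) 734.694ms=12/5b +244.898ms=4/5b
5) 979.592ms=16/5b +244.898ms=4/5b
Σ=4b of 4 (196bpm 4/4) — PASS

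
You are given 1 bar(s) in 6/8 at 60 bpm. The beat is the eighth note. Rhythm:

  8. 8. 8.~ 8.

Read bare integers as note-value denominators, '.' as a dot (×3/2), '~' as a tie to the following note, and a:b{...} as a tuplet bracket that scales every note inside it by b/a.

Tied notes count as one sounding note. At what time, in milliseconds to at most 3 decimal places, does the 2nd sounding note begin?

1. 0.0ms @ 0 + 1500.0ms (3/2)
2. 1500.0ms @ 3/2 + 1500.0ms (3/2)
3. 3000.0ms @ 3 + 3000.0ms (3)

note 2 onset = 3/2b = 1500.0ms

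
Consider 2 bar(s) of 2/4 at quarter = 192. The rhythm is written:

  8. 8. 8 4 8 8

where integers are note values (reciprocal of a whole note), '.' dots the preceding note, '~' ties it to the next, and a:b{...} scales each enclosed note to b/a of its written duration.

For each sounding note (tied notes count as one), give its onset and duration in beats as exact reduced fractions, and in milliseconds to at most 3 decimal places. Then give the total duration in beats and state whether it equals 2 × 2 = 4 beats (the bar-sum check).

1) 0.0ms=0b +234.375ms=3/4b
2) 234.375ms=3/4b +234.375ms=3/4b
3) 468.75ms=3/2b +156.25ms=1/2b
4) 625.0ms=2b +312.5ms=1b
5) 937.5ms=3b +156.25ms=1/2b
6) 1093.75ms=7/2b +156.25ms=1/2b
Σ=4b of 4 (192bpm 2/4) — PASS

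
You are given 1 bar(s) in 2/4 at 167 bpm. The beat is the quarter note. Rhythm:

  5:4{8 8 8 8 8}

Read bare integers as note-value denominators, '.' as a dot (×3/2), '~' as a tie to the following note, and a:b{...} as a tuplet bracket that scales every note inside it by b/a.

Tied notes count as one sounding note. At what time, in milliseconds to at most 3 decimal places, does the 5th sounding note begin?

1. 0.0ms @ 0 + 143.713ms (2/5)
2. 143.713ms @ 2/5 + 143.713ms (2/5)
3. 287.425ms @ 4/5 + 143.713ms (2/5)
4. 431.138ms @ 6/5 + 143.713ms (2/5)
5. 574.85ms @ 8/5 + 143.713ms (2/5)

note 5 onset = 8/5b = 574.85ms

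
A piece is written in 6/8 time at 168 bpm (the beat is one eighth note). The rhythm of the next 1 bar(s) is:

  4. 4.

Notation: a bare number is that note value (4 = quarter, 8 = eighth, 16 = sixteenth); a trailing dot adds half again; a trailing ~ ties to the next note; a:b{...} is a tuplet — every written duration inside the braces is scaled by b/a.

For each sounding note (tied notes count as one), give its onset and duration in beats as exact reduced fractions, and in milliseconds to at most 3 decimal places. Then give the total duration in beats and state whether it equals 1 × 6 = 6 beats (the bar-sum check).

1) 0.0ms=0b +1071.429ms=3b
2) 1071.429ms=3b +1071.429ms=3b
Σ=6b of 6 (168bpm 6/8) — PASS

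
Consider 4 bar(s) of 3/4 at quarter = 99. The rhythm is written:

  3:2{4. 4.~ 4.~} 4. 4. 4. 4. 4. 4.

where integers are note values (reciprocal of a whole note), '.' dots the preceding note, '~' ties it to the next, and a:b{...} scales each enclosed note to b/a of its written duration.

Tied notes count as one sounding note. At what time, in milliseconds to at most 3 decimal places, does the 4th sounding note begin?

1. 0.0ms @ 0 + 606.061ms (1)
2. 606.061ms @ 1 + 2121.212ms (7/2)
3. 2727.273ms @ 9/2 + 909.091ms (3/2)
4. 3636.364ms @ 6 + 909.091ms (3/2)
5. 4545.455ms @ 15/2 + 909.091ms (3/2)
6. 5454.545ms @ 9 + 909.091ms (3/2)
7. 6363.636ms @ 21/2 + 909.091ms (3/2)

note 4 onset = 6b = 3636.364ms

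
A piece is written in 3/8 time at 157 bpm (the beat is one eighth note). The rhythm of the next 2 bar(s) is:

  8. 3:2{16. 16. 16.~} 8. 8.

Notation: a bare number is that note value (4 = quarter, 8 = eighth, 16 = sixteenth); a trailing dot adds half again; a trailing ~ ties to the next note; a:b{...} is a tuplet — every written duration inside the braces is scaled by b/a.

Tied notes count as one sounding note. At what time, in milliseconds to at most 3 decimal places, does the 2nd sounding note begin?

note 2 onset = 3/2b = 573.248ms

1. 0.0ms @ 0 + 573.248ms (3/2)
2. 573.248ms @ 3/2 + 191.083ms (1/2)
3. 764.331ms @ 2 + 191.083ms (1/2)
4. 955.414ms @ 5/2 + 764.331ms (2)
5. 1719.745ms @ 9/2 + 573.248ms (3/2)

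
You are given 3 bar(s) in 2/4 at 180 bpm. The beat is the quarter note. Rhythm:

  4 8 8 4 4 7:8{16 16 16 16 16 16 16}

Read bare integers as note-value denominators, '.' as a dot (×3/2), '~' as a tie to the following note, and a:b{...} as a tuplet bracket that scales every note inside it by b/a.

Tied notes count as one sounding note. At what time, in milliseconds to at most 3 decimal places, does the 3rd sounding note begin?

1. 0.0ms @ 0 + 333.333ms (1)
2. 333.333ms @ 1 + 166.667ms (1/2)
3. 500.0ms @ 3/2 + 166.667ms (1/2)
4. 666.667ms @ 2 + 333.333ms (1)
5. 1000.0ms @ 3 + 333.333ms (1)
6. 1333.333ms @ 4 + 95.238ms (2/7)
7. 1428.571ms @ 30/7 + 95.238ms (2/7)
8. 1523.81ms @ 32/7 + 95.238ms (2/7)
9. 1619.048ms @ 34/7 + 95.238ms (2/7)
10. 1714.286ms @ 36/7 + 95.238ms (2/7)
11. 1809.524ms @ 38/7 + 95.238ms (2/7)
12. 1904.762ms @ 40/7 + 95.238ms (2/7)

note 3 onset = 3/2b = 500.0ms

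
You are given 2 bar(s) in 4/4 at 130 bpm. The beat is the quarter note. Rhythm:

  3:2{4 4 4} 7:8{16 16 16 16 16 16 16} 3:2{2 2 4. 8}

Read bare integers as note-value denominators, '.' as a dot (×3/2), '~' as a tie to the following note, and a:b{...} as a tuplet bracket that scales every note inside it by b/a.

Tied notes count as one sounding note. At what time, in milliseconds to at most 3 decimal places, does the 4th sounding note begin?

1. 0.0ms @ 0 + 307.692ms (2/3)
2. 307.692ms @ 2/3 + 307.692ms (2/3)
3. 615.385ms @ 4/3 + 307.692ms (2/3)
4. 923.077ms @ 2 + 131.868ms (2/7)
5. 1054.945ms @ 16/7 + 131.868ms (2/7)
6. 1186.813ms @ 18/7 + 131.868ms (2/7)
7. 1318.681ms @ 20/7 + 131.868ms (2/7)
8. 1450.549ms @ 22/7 + 131.868ms (2/7)
9. 1582.418ms @ 24/7 + 131.868ms (2/7)
10. 1714.286ms @ 26/7 + 131.868ms (2/7)
11. 1846.154ms @ 4 + 615.385ms (4/3)
12. 2461.538ms @ 16/3 + 615.385ms (4/3)
13. 3076.923ms @ 20/3 + 461.538ms (1)
14. 3538.462ms @ 23/3 + 153.846ms (1/3)

note 4 onset = 2b = 923.077ms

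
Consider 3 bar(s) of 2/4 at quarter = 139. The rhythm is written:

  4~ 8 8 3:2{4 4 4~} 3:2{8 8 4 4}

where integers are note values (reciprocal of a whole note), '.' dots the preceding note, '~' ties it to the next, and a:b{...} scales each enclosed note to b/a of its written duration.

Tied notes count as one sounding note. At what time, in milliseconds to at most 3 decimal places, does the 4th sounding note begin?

1. 0.0ms @ 0 + 647.482ms (3/2)
2. 647.482ms @ 3/2 + 215.827ms (1/2)
3. 863.309ms @ 2 + 287.77ms (2/3)
4. 1151.079ms @ 8/3 + 287.77ms (2/3)
5. 1438.849ms @ 10/3 + 431.655ms (1)
6. 1870.504ms @ 13/3 + 143.885ms (1/3)
7. 2014.388ms @ 14/3 + 287.77ms (2/3)
8. 2302.158ms @ 16/3 + 287.77ms (2/3)

note 4 onset = 8/3b = 1151.079ms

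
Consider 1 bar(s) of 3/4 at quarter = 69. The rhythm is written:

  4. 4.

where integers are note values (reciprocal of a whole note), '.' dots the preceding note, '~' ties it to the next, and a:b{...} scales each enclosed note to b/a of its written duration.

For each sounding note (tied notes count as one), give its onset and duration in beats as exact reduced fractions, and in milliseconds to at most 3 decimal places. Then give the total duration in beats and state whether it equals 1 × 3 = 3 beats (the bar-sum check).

1) 0.0ms=0b +1304.348ms=3/2b
2) 1304.348ms=3/2b +1304.348ms=3/2b
Σ=3b of 3 (69bpm 3/4) — PASS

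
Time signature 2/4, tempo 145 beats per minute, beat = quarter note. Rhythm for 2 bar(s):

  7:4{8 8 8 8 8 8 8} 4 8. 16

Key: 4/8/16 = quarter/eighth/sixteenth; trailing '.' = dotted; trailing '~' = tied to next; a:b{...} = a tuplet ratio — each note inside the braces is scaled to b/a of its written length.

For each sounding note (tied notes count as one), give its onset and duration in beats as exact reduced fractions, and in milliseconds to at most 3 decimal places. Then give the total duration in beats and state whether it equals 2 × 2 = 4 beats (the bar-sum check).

1) 0.0ms=0b +118.227ms=2/7b
2) 118.227ms=2/7b +118.227ms=2/7b
3) 236.453ms=4/7b +118.227ms=2/7b
4) 354.68ms=6/7b +118.227ms=2/7b
5) 472.906ms=8/7b +118.227ms=2/7b
6) 591.133ms=10/7b +118.227ms=2/7b
7) 709.36ms=12/7b +118.227ms=2/7b
8) 827.586ms=2b +413.793ms=1b
9) 1241.379ms=3b +310.345ms=3/4b
10) 1551.724ms=15/4b +103.448ms=1/4b
Σ=4b of 4 (145bpm 2/4) — PASS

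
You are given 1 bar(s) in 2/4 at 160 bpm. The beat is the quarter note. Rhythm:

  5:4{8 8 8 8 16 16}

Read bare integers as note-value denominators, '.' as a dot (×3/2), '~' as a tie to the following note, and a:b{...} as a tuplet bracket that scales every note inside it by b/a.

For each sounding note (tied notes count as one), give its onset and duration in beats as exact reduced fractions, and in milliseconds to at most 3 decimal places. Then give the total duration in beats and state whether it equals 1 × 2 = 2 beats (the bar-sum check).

1) 0.0ms=0b +150.0ms=2/5b
2) 150.0ms=2/5b +150.0ms=2/5b
3) 300.0ms=4/5b +150.0ms=2/5b
4) 450.0ms=6/5b +150.0ms=2/5b
5) 600.0ms=8/5b +75.0ms=1/5b
6) 675.0ms=9/5b +75.0ms=1/5b
Σ=2b of 2 (160bpm 2/4) — PASS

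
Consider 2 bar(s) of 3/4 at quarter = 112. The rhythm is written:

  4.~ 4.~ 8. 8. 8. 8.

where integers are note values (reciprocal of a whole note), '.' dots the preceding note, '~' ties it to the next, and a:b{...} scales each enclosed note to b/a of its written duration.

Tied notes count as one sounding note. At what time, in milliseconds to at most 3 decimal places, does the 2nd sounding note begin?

note 2 onset = 15/4b = 2008.929ms

1. 0.0ms @ 0 + 2008.929ms (15/4)
2. 2008.929ms @ 15/4 + 401.786ms (3/4)
3. 2410.714ms @ 9/2 + 401.786ms (3/4)
4. 2812.5ms @ 21/4 + 401.786ms (3/4)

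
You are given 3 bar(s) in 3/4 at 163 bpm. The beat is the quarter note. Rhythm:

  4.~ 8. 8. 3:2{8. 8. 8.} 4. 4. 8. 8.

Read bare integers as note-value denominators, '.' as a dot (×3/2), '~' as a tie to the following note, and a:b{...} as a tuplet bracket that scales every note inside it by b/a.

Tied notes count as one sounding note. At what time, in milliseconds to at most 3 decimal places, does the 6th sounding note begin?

note 6 onset = 9/2b = 1656.442ms

1. 0.0ms @ 0 + 828.221ms (9/4)
2. 828.221ms @ 9/4 + 276.074ms (3/4)
3. 1104.294ms @ 3 + 184.049ms (1/2)
4. 1288.344ms @ 7/2 + 184.049ms (1/2)
5. 1472.393ms @ 4 + 184.049ms (1/2)
6. 1656.442ms @ 9/2 + 552.147ms (3/2)
7. 2208.589ms @ 6 + 552.147ms (3/2)
8. 2760.736ms @ 15/2 + 276.074ms (3/4)
9. 3036.81ms @ 33/4 + 276.074ms (3/4)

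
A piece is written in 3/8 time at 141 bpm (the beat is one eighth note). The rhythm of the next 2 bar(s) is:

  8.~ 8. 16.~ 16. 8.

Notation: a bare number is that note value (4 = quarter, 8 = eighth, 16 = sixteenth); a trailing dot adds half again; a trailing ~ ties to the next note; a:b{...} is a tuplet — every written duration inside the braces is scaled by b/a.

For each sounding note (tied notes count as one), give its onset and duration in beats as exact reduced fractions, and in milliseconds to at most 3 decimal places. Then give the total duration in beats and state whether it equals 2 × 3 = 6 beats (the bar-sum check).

1) 0.0ms=0b +1276.596ms=3b
2) 1276.596ms=3b +638.298ms=3/2b
3) 1914.894ms=9/2b +638.298ms=3/2b
Σ=6b of 6 (141bpm 3/8) — PASS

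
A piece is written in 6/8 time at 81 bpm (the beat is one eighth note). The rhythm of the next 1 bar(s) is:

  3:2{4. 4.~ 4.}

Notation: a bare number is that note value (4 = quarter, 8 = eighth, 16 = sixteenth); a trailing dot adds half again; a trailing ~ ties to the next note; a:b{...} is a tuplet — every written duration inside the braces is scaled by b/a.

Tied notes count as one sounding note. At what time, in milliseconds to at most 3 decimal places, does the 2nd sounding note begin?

1. 0.0ms @ 0 + 1481.481ms (2)
2. 1481.481ms @ 2 + 2962.963ms (4)

note 2 onset = 2b = 1481.481ms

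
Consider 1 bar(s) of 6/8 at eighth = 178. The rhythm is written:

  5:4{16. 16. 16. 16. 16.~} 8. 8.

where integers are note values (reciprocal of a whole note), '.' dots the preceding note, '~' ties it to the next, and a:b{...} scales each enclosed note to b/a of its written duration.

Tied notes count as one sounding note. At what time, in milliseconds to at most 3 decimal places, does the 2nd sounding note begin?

note 2 onset = 3/5b = 202.247ms

1. 0.0ms @ 0 + 202.247ms (3/5)
2. 202.247ms @ 3/5 + 202.247ms (3/5)
3. 404.494ms @ 6/5 + 202.247ms (3/5)
4. 606.742ms @ 9/5 + 202.247ms (3/5)
5. 808.989ms @ 12/5 + 707.865ms (21/10)
6. 1516.854ms @ 9/2 + 505.618ms (3/2)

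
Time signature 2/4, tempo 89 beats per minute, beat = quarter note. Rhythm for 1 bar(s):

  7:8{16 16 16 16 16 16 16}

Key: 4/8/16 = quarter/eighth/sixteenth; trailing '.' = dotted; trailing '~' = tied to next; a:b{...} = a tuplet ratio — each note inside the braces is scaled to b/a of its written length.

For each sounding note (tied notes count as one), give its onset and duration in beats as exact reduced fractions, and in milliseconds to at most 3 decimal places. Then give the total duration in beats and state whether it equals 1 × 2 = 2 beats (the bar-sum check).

1) 0.0ms=0b +192.616ms=2/7b
2) 192.616ms=2/7b +192.616ms=2/7b
3) 385.233ms=4/7b +192.616ms=2/7b
4) 577.849ms=6/7b +192.616ms=2/7b
5) 770.465ms=8/7b +192.616ms=2/7b
6) 963.082ms=10/7b +192.616ms=2/7b
7) 1155.698ms=12/7b +192.616ms=2/7b
Σ=2b of 2 (89bpm 2/4) — PASS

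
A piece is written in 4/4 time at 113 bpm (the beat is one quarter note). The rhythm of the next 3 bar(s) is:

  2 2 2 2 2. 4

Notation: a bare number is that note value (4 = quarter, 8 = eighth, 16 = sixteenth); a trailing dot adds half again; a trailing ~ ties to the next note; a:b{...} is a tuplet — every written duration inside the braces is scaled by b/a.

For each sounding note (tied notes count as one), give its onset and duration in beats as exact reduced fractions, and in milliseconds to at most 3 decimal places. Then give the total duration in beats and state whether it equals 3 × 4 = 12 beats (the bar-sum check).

1) 0.0ms=0b +1061.947ms=2b
2) 1061.947ms=2b +1061.947ms=2b
3) 2123.894ms=4b +1061.947ms=2b
4) 3185.841ms=6b +1061.947ms=2b
5) 4247.788ms=8b +1592.92ms=3b
6) 5840.708ms=11b +530.973ms=1b
Σ=12b of 12 (113bpm 4/4) — PASS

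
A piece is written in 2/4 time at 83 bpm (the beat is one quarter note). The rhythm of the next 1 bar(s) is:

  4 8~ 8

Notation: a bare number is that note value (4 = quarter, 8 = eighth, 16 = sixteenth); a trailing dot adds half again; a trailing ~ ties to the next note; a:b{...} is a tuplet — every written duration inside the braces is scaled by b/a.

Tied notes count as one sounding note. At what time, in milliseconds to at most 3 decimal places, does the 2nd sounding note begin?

note 2 onset = 1b = 722.892ms

1. 0.0ms @ 0 + 722.892ms (1)
2. 722.892ms @ 1 + 722.892ms (1)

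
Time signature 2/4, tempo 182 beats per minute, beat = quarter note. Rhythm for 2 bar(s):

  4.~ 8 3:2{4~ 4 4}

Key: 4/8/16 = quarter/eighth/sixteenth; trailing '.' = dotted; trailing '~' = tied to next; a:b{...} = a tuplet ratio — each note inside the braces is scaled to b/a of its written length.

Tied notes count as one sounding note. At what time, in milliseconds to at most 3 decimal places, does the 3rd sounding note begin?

note 3 onset = 10/3b = 1098.901ms

1. 0.0ms @ 0 + 659.341ms (2)
2. 659.341ms @ 2 + 439.56ms (4/3)
3. 1098.901ms @ 10/3 + 219.78ms (2/3)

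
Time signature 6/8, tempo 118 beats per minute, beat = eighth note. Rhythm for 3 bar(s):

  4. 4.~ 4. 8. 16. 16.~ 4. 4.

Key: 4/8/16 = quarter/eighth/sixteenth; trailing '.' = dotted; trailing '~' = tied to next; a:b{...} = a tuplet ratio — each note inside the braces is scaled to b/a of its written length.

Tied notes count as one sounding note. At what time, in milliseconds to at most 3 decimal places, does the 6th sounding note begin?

note 6 onset = 15b = 7627.119ms

1. 0.0ms @ 0 + 1525.424ms (3)
2. 1525.424ms @ 3 + 3050.847ms (6)
3. 4576.271ms @ 9 + 762.712ms (3/2)
4. 5338.983ms @ 21/2 + 381.356ms (3/4)
5. 5720.339ms @ 45/4 + 1906.78ms (15/4)
6. 7627.119ms @ 15 + 1525.424ms (3)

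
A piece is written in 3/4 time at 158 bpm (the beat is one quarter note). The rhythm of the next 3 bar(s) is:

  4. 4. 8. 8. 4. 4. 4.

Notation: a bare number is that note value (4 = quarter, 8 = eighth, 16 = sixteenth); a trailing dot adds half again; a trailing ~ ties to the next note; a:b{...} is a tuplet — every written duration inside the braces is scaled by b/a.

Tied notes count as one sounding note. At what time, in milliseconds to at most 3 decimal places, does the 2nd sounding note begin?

1. 0.0ms @ 0 + 569.62ms (3/2)
2. 569.62ms @ 3/2 + 569.62ms (3/2)
3. 1139.241ms @ 3 + 284.81ms (3/4)
4. 1424.051ms @ 15/4 + 284.81ms (3/4)
5. 1708.861ms @ 9/2 + 569.62ms (3/2)
6. 2278.481ms @ 6 + 569.62ms (3/2)
7. 2848.101ms @ 15/2 + 569.62ms (3/2)

note 2 onset = 3/2b = 569.62ms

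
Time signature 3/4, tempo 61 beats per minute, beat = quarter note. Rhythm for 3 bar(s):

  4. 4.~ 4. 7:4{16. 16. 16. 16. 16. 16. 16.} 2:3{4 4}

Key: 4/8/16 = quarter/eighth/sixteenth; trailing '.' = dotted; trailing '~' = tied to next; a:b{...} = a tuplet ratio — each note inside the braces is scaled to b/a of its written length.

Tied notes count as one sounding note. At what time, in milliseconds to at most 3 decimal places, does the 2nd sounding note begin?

note 2 onset = 3/2b = 1475.41ms

1. 0.0ms @ 0 + 1475.41ms (3/2)
2. 1475.41ms @ 3/2 + 2950.82ms (3)
3. 4426.23ms @ 9/2 + 210.773ms (3/14)
4. 4637.002ms @ 33/7 + 210.773ms (3/14)
5. 4847.775ms @ 69/14 + 210.773ms (3/14)
6. 5058.548ms @ 36/7 + 210.773ms (3/14)
7. 5269.321ms @ 75/14 + 210.773ms (3/14)
8. 5480.094ms @ 39/7 + 210.773ms (3/14)
9. 5690.867ms @ 81/14 + 210.773ms (3/14)
10. 5901.639ms @ 6 + 1475.41ms (3/2)
11. 7377.049ms @ 15/2 + 1475.41ms (3/2)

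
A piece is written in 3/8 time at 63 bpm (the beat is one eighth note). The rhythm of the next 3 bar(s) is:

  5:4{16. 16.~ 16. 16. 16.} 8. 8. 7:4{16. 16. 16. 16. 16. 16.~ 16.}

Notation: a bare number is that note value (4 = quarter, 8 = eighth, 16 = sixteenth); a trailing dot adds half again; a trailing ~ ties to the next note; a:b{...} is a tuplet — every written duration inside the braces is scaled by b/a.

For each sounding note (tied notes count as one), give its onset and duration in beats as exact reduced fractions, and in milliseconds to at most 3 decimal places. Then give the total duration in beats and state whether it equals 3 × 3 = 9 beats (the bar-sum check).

1) 0.0ms=0b +571.429ms=3/5b
2) 571.429ms=3/5b +1142.857ms=6/5b
3) 1714.286ms=9/5b +571.429ms=3/5b
4) 2285.714ms=12/5b +571.429ms=3/5b
5) 2857.143ms=3b +1428.571ms=3/2b
6) 4285.714ms=9/2b +1428.571ms=3/2b
7) 5714.286ms=6b +408.163ms=3/7b
8) 6122.449ms=45/7b +408.163ms=3/7b
9) 6530.612ms=48/7b +408.163ms=3/7b
10) 6938.776ms=51/7b +408.163ms=3/7b
11) 7346.939ms=54/7b +408.163ms=3/7b
12) 7755.102ms=57/7b +816.327ms=6/7b
Σ=9b of 9 (63bpm 3/8) — PASS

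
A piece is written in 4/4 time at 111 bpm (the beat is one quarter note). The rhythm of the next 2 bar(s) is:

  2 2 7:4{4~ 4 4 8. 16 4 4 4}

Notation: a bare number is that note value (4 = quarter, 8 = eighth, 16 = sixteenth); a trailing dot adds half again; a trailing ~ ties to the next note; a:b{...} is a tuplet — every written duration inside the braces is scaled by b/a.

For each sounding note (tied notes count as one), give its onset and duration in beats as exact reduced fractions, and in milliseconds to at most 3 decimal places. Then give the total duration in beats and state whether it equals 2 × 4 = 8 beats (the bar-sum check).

1) 0.0ms=0b +1081.081ms=2b
2) 1081.081ms=2b +1081.081ms=2b
3) 2162.162ms=4b +617.761ms=8/7b
4) 2779.923ms=36/7b +308.88ms=4/7b
5) 3088.803ms=40/7b +231.66ms=3/7b
6) 3320.463ms=43/7b +77.22ms=1/7b
7) 3397.683ms=44/7b +308.88ms=4/7b
8) 3706.564ms=48/7b +308.88ms=4/7b
9) 4015.444ms=52/7b +308.88ms=4/7b
Σ=8b of 8 (111bpm 4/4) — PASS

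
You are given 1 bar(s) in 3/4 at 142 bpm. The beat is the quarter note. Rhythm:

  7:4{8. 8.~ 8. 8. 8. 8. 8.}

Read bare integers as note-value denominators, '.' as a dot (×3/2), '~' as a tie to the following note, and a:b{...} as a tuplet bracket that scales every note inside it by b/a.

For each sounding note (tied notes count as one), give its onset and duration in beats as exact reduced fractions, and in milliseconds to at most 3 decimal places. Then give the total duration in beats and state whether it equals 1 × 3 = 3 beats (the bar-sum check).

1) 0.0ms=0b +181.087ms=3/7b
2) 181.087ms=3/7b +362.173ms=6/7b
3) 543.26ms=9/7b +181.087ms=3/7b
4) 724.346ms=12/7b +181.087ms=3/7b
5) 905.433ms=15/7b +181.087ms=3/7b
6) 1086.519ms=18/7b +181.087ms=3/7b
Σ=3b of 3 (142bpm 3/4) — PASS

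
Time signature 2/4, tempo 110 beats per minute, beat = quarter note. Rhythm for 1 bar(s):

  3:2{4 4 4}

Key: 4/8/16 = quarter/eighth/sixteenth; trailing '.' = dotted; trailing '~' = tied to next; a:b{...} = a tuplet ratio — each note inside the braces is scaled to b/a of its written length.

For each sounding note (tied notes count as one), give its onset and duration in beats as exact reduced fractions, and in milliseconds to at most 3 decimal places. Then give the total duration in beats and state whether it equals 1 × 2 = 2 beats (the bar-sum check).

1) 0.0ms=0b +363.636ms=2/3b
2) 363.636ms=2/3b +363.636ms=2/3b
3) 727.273ms=4/3b +363.636ms=2/3b
Σ=2b of 2 (110bpm 2/4) — PASS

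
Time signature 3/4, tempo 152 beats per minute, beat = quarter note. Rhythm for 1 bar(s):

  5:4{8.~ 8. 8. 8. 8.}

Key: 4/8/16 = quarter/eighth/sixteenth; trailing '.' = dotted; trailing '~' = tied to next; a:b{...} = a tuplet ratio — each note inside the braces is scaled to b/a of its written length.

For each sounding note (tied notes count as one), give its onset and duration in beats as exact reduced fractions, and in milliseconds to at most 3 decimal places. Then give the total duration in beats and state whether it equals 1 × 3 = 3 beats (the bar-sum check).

1) 0.0ms=0b +473.684ms=6/5b
2) 473.684ms=6/5b +236.842ms=3/5b
3) 710.526ms=9/5b +236.842ms=3/5b
4) 947.368ms=12/5b +236.842ms=3/5b
Σ=3b of 3 (152bpm 3/4) — PASS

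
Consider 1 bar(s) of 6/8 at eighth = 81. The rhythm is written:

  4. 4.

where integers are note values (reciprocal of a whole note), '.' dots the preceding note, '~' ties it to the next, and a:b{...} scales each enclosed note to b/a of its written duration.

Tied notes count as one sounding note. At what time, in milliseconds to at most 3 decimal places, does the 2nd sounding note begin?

note 2 onset = 3b = 2222.222ms

1. 0.0ms @ 0 + 2222.222ms (3)
2. 2222.222ms @ 3 + 2222.222ms (3)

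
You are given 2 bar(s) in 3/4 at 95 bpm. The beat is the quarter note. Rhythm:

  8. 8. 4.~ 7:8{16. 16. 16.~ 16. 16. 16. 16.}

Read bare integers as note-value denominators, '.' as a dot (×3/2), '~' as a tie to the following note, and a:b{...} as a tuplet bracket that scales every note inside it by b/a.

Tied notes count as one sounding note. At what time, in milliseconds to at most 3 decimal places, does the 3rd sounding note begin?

1. 0.0ms @ 0 + 473.684ms (3/4)
2. 473.684ms @ 3/4 + 473.684ms (3/4)
3. 947.368ms @ 3/2 + 1218.045ms (27/14)
4. 2165.414ms @ 24/7 + 270.677ms (3/7)
5. 2436.09ms @ 27/7 + 541.353ms (6/7)
6. 2977.444ms @ 33/7 + 270.677ms (3/7)
7. 3248.12ms @ 36/7 + 270.677ms (3/7)
8. 3518.797ms @ 39/7 + 270.677ms (3/7)

note 3 onset = 3/2b = 947.368ms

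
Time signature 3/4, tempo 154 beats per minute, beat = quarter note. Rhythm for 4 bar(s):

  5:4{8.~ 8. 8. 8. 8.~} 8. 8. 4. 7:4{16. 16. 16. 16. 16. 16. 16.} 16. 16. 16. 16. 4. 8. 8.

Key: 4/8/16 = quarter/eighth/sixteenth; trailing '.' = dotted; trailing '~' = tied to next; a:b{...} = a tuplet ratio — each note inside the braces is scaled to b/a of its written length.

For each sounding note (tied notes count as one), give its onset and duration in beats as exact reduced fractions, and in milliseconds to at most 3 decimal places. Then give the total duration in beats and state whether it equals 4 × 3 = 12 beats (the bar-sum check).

1) 0.0ms=0b +467.532ms=6/5b
2) 467.532ms=6/5b +233.766ms=3/5b
3) 701.299ms=9/5b +233.766ms=3/5b
4) 935.065ms=12/5b +525.974ms=27/20b
5) 1461.039ms=15/4b +292.208ms=3/4b
6) 1753.247ms=9/2b +584.416ms=3/2b
7) 2337.662ms=6b +83.488ms=3/14b
8) 2421.15ms=87/14b +83.488ms=3/14b
9) 2504.638ms=45/7b +83.488ms=3/14b
10) 2588.126ms=93/14b +83.488ms=3/14b
11) 2671.614ms=48/7b +83.488ms=3/14b
12) 2755.102ms=99/14b +83.488ms=3/14b
13) 2838.59ms=51/7b +83.488ms=3/14b
14) 2922.078ms=15/2b +146.104ms=3/8b
15) 3068.182ms=63/8b +146.104ms=3/8b
16) 3214.286ms=33/4b +146.104ms=3/8b
17) 3360.39ms=69/8b +146.104ms=3/8b
18) 3506.494ms=9b +584.416ms=3/2b
19) 4090.909ms=21/2b +292.208ms=3/4b
20) 4383.117ms=45/4b +292.208ms=3/4b
Σ=12b of 12 (154bpm 3/4) — PASS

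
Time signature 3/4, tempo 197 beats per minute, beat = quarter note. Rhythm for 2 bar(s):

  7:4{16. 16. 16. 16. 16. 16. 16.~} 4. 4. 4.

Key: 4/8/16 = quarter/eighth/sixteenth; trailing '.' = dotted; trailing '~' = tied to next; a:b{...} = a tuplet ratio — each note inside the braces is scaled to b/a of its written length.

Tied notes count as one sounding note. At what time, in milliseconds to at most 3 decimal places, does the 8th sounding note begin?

note 8 onset = 3b = 913.706ms

1. 0.0ms @ 0 + 65.265ms (3/14)
2. 65.265ms @ 3/14 + 65.265ms (3/14)
3. 130.529ms @ 3/7 + 65.265ms (3/14)
4. 195.794ms @ 9/14 + 65.265ms (3/14)
5. 261.059ms @ 6/7 + 65.265ms (3/14)
6. 326.323ms @ 15/14 + 65.265ms (3/14)
7. 391.588ms @ 9/7 + 522.117ms (12/7)
8. 913.706ms @ 3 + 456.853ms (3/2)
9. 1370.558ms @ 9/2 + 456.853ms (3/2)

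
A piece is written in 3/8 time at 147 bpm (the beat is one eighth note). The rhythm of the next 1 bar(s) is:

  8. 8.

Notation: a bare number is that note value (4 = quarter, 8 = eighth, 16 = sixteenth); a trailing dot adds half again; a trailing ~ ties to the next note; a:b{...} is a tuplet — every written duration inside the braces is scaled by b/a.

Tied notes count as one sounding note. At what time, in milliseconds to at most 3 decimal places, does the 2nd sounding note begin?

note 2 onset = 3/2b = 612.245ms

1. 0.0ms @ 0 + 612.245ms (3/2)
2. 612.245ms @ 3/2 + 612.245ms (3/2)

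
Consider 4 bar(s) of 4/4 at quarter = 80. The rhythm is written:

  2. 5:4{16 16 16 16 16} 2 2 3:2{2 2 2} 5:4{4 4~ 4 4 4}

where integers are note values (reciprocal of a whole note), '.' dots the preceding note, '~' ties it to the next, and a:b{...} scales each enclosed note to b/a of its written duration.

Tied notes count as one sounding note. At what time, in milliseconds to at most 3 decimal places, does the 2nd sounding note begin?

1. 0.0ms @ 0 + 2250.0ms (3)
2. 2250.0ms @ 3 + 150.0ms (1/5)
3. 2400.0ms @ 16/5 + 150.0ms (1/5)
4. 2550.0ms @ 17/5 + 150.0ms (1/5)
5. 2700.0ms @ 18/5 + 150.0ms (1/5)
6. 2850.0ms @ 19/5 + 150.0ms (1/5)
7. 3000.0ms @ 4 + 1500.0ms (2)
8. 4500.0ms @ 6 + 1500.0ms (2)
9. 6000.0ms @ 8 + 1000.0ms (4/3)
10. 7000.0ms @ 28/3 + 1000.0ms (4/3)
11. 8000.0ms @ 32/3 + 1000.0ms (4/3)
12. 9000.0ms @ 12 + 600.0ms (4/5)
13. 9600.0ms @ 64/5 + 1200.0ms (8/5)
14. 10800.0ms @ 72/5 + 600.0ms (4/5)
15. 11400.0ms @ 76/5 + 600.0ms (4/5)

note 2 onset = 3b = 2250.0ms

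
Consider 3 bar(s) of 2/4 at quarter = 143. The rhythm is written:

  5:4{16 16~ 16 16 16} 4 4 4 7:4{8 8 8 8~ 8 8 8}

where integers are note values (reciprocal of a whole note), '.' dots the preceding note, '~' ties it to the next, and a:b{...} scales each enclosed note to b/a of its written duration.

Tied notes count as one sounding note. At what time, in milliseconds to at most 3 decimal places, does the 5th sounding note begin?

1. 0.0ms @ 0 + 83.916ms (1/5)
2. 83.916ms @ 1/5 + 167.832ms (2/5)
3. 251.748ms @ 3/5 + 83.916ms (1/5)
4. 335.664ms @ 4/5 + 83.916ms (1/5)
5. 419.58ms @ 1 + 419.58ms (1)
6. 839.161ms @ 2 + 419.58ms (1)
7. 1258.741ms @ 3 + 419.58ms (1)
8. 1678.322ms @ 4 + 119.88ms (2/7)
9. 1798.202ms @ 30/7 + 119.88ms (2/7)
10. 1918.082ms @ 32/7 + 119.88ms (2/7)
11. 2037.962ms @ 34/7 + 239.76ms (4/7)
12. 2277.722ms @ 38/7 + 119.88ms (2/7)
13. 2397.602ms @ 40/7 + 119.88ms (2/7)

note 5 onset = 1b = 419.58ms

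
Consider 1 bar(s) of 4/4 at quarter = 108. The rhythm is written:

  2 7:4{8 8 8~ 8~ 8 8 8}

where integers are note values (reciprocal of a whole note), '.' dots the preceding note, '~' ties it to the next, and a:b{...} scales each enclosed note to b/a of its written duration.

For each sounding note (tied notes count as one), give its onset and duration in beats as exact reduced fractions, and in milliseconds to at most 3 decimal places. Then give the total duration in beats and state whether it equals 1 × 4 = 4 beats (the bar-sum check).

1) 0.0ms=0b +1111.111ms=2b
2) 1111.111ms=2b +158.73ms=2/7b
3) 1269.841ms=16/7b +158.73ms=2/7b
4) 1428.571ms=18/7b +476.19ms=6/7b
5) 1904.762ms=24/7b +158.73ms=2/7b
6) 2063.492ms=26/7b +158.73ms=2/7b
Σ=4b of 4 (108bpm 4/4) — PASS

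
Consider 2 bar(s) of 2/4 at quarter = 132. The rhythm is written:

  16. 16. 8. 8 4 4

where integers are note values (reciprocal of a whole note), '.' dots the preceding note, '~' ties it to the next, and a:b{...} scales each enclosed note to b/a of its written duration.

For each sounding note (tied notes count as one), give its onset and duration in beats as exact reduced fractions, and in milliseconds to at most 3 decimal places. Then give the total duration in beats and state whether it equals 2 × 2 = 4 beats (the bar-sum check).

1) 0.0ms=0b +170.455ms=3/8b
2) 170.455ms=3/8b +170.455ms=3/8b
3) 340.909ms=3/4b +340.909ms=3/4b
4) 681.818ms=3/2b +227.273ms=1/2b
5) 909.091ms=2b +454.545ms=1b
6) 1363.636ms=3b +454.545ms=1b
Σ=4b of 4 (132bpm 2/4) — PASS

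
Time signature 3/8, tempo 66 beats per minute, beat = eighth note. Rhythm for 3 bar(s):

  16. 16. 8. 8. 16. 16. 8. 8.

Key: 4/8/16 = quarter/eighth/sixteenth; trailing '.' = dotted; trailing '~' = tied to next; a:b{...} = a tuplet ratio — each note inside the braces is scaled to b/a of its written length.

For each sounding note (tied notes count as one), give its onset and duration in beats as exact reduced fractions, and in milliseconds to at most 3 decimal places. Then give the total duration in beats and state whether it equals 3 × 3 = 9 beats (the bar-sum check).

1) 0.0ms=0b +681.818ms=3/4b
2) 681.818ms=3/4b +681.818ms=3/4b
3) 1363.636ms=3/2b +1363.636ms=3/2b
4) 2727.273ms=3b +1363.636ms=3/2b
5) 4090.909ms=9/2b +681.818ms=3/4b
6) 4772.727ms=21/4b +681.818ms=3/4b
7) 5454.545ms=6b +1363.636ms=3/2b
8) 6818.182ms=15/2b +1363.636ms=3/2b
Σ=9b of 9 (66bpm 3/8) — PASS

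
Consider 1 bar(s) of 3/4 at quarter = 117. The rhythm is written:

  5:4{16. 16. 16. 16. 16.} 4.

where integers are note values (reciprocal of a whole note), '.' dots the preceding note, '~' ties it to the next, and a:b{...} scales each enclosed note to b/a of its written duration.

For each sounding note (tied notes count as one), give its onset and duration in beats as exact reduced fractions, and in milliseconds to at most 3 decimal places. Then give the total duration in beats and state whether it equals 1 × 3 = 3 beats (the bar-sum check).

1) 0.0ms=0b +153.846ms=3/10b
2) 153.846ms=3/10b +153.846ms=3/10b
3) 307.692ms=3/5b +153.846ms=3/10b
4) 461.538ms=9/10b +153.846ms=3/10b
5) 615.385ms=6/5b +153.846ms=3/10b
6) 769.231ms=3/2b +769.231ms=3/2b
Σ=3b of 3 (117bpm 3/4) — PASS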